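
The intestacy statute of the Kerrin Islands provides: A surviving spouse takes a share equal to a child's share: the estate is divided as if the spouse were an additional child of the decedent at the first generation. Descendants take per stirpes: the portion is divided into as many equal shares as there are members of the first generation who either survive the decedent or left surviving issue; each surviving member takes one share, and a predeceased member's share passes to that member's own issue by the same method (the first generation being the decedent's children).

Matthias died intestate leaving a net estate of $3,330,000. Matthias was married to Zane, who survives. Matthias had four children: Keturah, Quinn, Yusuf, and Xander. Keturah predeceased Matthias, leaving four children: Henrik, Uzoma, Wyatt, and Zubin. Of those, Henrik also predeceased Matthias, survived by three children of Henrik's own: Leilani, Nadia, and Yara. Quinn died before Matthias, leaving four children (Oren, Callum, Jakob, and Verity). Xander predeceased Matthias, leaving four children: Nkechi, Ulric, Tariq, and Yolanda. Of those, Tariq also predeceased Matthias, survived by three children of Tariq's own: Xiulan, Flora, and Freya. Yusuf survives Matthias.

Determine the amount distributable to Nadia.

Nadia receives $55,500.

The spouse counts as an additional share at the children's level, so there are 5 primary shares of $666,000. Zane takes one such share ($666,000).
The children's combined portion ($2,664,000) is divided into 4 shares of $666,000: Yusuf takes $666,000; Keturah's $666,000 share passes to Keturah's issue; Quinn's $666,000 share passes to Quinn's issue; Xander's $666,000 share passes to Xander's issue.
Keturah's share ($666,000) is divided into 4 shares of $166,500: Uzoma, Wyatt, and Zubin each take $166,500; Henrik's $166,500 share passes to Henrik's issue.
Henrik's share ($166,500) is divided into 3 shares of $55,500: Leilani, Nadia, and Yara each take $55,500.
Quinn's share ($666,000) is divided into 4 shares of $166,500: Oren, Callum, Jakob, and Verity each take $166,500.
Xander's share ($666,000) is divided into 4 shares of $166,500: Nkechi, Ulric, and Yolanda each take $166,500; Tariq's $166,500 share passes to Tariq's issue.
Tariq's share ($166,500) is divided into 3 shares of $55,500: Xiulan, Flora, and Freya each take $55,500.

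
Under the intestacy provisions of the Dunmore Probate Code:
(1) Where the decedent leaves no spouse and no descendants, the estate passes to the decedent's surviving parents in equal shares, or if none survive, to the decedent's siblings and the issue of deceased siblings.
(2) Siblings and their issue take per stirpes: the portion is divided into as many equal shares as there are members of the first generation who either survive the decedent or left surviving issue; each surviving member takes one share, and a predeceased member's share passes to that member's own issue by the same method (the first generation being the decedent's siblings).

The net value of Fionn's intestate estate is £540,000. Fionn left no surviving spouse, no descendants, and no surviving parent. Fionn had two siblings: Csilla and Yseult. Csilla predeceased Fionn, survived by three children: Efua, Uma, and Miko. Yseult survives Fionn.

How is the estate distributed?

The entire £540,000 passes to the siblings and their issue.
That amount (£540,000) is divided into 2 shares of £270,000: Yseult takes £270,000; Csilla's £270,000 share passes to Csilla's issue.
Csilla's share (£270,000) is divided into 3 shares of £90,000: Efua, Uma, and Miko each take £90,000.

Efua: £90,000; Uma: £90,000; Miko: £90,000; Yseult: £270,000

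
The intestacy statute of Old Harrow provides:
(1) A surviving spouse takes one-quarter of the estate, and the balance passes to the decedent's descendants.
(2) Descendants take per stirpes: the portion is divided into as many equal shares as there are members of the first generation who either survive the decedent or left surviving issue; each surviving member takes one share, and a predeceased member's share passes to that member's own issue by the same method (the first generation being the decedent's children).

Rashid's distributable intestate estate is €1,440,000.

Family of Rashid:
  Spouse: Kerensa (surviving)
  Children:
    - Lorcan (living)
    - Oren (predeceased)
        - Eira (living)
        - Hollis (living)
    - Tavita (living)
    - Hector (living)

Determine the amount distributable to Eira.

Kerensa takes one-quarter of €1,440,000 = €360,000. The remaining €1,080,000 passes to the descendants.
The descendants' portion (€1,080,000) is divided into 4 shares of €270,000: Lorcan, Tavita, and Hector each take €270,000; Oren's €270,000 share passes to Oren's issue.
Oren's share (€270,000) is divided into 2 shares of €135,000: Eira and Hollis each take €135,000.

Eira receives €135,000.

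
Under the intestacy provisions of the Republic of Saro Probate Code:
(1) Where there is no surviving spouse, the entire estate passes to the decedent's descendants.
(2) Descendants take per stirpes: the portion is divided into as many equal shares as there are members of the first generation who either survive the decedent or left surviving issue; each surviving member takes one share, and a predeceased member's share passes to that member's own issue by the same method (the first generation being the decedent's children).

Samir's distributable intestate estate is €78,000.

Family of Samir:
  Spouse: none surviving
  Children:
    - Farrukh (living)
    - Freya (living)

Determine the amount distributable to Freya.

Freya receives €39,000.

The entire €78,000 passes to the descendants.
That amount (€78,000) is divided into 2 shares of €39,000: Farrukh and Freya each take €39,000.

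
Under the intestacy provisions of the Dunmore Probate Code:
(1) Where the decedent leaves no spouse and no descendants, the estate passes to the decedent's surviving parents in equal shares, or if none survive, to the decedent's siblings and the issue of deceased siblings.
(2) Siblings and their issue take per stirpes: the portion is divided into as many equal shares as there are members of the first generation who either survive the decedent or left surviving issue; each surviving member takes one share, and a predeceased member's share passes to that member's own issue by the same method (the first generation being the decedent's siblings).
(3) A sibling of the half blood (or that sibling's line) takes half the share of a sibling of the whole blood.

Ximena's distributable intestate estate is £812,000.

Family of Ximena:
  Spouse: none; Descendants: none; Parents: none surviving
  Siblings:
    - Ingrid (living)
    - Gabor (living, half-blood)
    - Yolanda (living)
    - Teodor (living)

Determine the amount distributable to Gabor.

The entire £812,000 passes to the siblings and their issue.
Counting each half-blood sibling's line as half a unit, there are 7/2 units in £812,000, so one unit is £232,000. Whole-blood lines (Ingrid, Yolanda, and Teodor) take £232,000 each; half-blood lines (Gabor) take £116,000 each.

Gabor receives £116,000.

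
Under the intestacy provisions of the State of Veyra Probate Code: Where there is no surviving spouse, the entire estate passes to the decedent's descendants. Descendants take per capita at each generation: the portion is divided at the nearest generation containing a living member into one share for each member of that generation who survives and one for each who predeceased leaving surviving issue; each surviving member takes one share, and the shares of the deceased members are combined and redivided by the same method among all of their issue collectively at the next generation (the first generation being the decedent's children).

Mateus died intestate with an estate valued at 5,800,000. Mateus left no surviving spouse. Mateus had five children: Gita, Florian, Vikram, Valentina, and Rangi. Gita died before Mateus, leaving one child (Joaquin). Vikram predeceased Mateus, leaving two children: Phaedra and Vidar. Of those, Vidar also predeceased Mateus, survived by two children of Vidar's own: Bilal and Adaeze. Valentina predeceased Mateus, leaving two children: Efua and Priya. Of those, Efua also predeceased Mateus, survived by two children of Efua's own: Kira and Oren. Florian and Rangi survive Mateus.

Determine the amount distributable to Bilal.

Bilal receives 348,000.

The entire 5,800,000 passes to the descendants.
That amount (5,800,000) is divided at the children's generation into 5 shares of 1,160,000. Florian and Rangi each take 1,160,000. The 3 shares of the deceased (Gita, Vikram, and Valentina) are combined into a pool of 3,480,000.
That pool (3,480,000) is divided at the grandchildren's generation into 5 shares of 696,000. Joaquin, Phaedra, and Priya each take 696,000. The 2 shares of the deceased (Vidar and Efua) are combined into a pool of 1,392,000.
That pool (1,392,000) is divided at the great-grandchildren's generation equally among Bilal, Adaeze, Kira, and Oren: 348,000 each.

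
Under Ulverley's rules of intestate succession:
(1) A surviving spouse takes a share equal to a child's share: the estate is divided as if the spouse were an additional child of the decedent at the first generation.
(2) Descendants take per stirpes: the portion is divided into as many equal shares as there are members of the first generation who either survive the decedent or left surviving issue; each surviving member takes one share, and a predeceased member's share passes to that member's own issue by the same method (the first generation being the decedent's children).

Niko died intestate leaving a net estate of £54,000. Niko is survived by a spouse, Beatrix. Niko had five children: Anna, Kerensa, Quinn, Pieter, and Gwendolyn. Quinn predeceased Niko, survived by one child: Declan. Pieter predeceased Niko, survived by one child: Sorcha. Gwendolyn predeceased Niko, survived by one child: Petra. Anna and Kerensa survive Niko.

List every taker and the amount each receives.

Beatrix: £9,000; Anna: £9,000; Kerensa: £9,000; Declan: £9,000; Sorcha: £9,000; Petra: £9,000

The spouse counts as an additional share at the children's level, so there are 6 primary shares of £9,000. Beatrix takes one such share (£9,000).
The children's combined portion (£45,000) is divided into 5 shares of £9,000: Anna and Kerensa each take £9,000; Quinn's £9,000 share passes to Quinn's issue; Pieter's £9,000 share passes to Pieter's issue; Gwendolyn's £9,000 share passes to Gwendolyn's issue.
Quinn's share (£9,000) passes entirely to Declan.
Pieter's share (£9,000) passes entirely to Sorcha.
Gwendolyn's share (£9,000) passes entirely to Petra.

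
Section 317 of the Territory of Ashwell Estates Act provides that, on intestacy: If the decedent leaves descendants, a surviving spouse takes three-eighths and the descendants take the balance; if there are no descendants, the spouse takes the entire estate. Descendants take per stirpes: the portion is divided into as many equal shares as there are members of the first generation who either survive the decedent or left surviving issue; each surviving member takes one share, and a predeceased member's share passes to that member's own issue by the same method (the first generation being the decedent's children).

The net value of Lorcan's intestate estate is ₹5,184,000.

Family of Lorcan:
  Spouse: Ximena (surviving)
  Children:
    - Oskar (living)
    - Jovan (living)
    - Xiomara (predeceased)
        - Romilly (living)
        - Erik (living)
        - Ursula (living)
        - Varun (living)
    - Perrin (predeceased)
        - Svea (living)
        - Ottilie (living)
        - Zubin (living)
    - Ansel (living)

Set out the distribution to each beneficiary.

Ximena takes three-eighths of ₹5,184,000 = ₹1,944,000. The remaining ₹3,240,000 passes to the descendants.
The descendants' portion (₹3,240,000) is divided into 5 shares of ₹648,000: Oskar, Jovan, and Ansel each take ₹648,000; Xiomara's ₹648,000 share passes to Xiomara's issue; Perrin's ₹648,000 share passes to Perrin's issue.
Xiomara's share (₹648,000) is divided into 4 shares of ₹162,000: Romilly, Erik, Ursula, and Varun each take ₹162,000.
Perrin's share (₹648,000) is divided into 3 shares of ₹216,000: Svea, Ottilie, and Zubin each take ₹216,000.

Ximena: ₹1,944,000; Oskar: ₹648,000; Jovan: ₹648,000; Romilly: ₹162,000; Erik: ₹162,000; Ursula: ₹162,000; Varun: ₹162,000; Svea: ₹216,000; Ottilie: ₹216,000; Zubin: ₹216,000; Ansel: ₹648,000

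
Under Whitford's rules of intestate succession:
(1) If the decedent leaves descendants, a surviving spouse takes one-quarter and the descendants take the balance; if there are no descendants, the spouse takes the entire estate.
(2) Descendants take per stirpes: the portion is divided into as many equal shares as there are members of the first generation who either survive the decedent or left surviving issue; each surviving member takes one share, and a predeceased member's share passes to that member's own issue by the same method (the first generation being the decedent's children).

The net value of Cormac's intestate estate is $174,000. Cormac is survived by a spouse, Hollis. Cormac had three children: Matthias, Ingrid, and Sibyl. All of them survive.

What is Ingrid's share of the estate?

Hollis takes one-quarter of $174,000 = $43,500. The remaining $130,500 passes to the descendants.
The descendants' portion ($130,500) is divided into 3 shares of $43,500: Matthias, Ingrid, and Sibyl each take $43,500.

Ingrid receives $43,500.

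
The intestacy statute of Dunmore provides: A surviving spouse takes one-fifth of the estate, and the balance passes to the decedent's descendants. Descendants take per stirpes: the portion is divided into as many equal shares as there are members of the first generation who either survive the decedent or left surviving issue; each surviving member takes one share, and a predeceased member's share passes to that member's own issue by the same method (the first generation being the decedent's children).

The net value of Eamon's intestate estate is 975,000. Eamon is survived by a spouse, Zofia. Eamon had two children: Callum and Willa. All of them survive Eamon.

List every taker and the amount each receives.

Zofia takes one-fifth of 975,000 = 195,000. The remaining 780,000 passes to the descendants.
The descendants' portion (780,000) is divided into 2 shares of 390,000: Callum and Willa each take 390,000.

Zofia: 195,000; Callum: 390,000; Willa: 390,000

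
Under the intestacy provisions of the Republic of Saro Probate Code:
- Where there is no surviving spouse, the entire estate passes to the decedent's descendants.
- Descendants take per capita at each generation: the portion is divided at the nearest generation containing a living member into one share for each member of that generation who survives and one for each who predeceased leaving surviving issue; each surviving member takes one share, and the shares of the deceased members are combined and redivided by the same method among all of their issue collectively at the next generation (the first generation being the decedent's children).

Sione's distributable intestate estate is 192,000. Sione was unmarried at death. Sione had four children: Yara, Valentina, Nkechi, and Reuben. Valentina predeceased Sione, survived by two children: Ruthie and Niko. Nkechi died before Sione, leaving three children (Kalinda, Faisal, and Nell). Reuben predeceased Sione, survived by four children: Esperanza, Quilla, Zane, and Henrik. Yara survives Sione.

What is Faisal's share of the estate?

Faisal receives 16,000.

The entire 192,000 passes to the descendants.
That amount (192,000) is divided at the children's generation into 4 shares of 48,000. Yara takes 48,000. The 3 shares of the deceased (Valentina, Nkechi, and Reuben) are combined into a pool of 144,000.
That pool (144,000) is divided at the grandchildren's generation equally among Ruthie, Niko, Kalinda, Faisal, Nell, Esperanza, Quilla, Zane, and Henrik: 16,000 each.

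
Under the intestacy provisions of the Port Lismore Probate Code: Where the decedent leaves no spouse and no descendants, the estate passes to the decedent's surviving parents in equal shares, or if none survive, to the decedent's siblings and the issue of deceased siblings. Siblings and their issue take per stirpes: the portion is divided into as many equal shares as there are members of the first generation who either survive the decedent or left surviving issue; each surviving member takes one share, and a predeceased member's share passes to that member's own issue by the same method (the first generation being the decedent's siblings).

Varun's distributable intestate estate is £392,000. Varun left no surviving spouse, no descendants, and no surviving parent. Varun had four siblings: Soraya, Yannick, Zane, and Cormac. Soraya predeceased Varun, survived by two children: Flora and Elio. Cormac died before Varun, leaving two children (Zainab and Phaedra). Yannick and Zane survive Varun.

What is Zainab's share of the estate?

Zainab receives £49,000.

The entire £392,000 passes to the siblings and their issue.
That amount (£392,000) is divided into 4 shares of £98,000: Yannick and Zane each take £98,000; Soraya's £98,000 share passes to Soraya's issue; Cormac's £98,000 share passes to Cormac's issue.
Soraya's share (£98,000) is divided into 2 shares of £49,000: Flora and Elio each take £49,000.
Cormac's share (£98,000) is divided into 2 shares of £49,000: Zainab and Phaedra each take £49,000.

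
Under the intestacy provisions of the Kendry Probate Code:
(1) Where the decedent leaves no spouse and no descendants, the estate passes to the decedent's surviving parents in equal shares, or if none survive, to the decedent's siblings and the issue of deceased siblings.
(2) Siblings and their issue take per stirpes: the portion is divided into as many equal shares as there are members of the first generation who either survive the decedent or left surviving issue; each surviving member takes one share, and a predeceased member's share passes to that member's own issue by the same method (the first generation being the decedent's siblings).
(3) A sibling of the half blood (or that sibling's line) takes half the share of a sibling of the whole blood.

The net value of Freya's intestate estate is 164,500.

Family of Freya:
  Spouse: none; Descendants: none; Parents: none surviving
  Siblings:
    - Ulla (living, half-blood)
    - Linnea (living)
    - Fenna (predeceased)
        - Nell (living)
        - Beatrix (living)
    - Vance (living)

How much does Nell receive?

The entire 164,500 passes to the siblings and their issue.
Counting each half-blood sibling's line as half a unit, there are 7/2 units in 164,500, so one unit is 47,000. Whole-blood lines (Linnea, Fenna, and Vance) take 47,000 each; half-blood lines (Ulla) take 23,500 each.
Fenna's share (47,000) is divided into 2 shares of 23,500: Nell and Beatrix each take 23,500.

Nell receives 23,500.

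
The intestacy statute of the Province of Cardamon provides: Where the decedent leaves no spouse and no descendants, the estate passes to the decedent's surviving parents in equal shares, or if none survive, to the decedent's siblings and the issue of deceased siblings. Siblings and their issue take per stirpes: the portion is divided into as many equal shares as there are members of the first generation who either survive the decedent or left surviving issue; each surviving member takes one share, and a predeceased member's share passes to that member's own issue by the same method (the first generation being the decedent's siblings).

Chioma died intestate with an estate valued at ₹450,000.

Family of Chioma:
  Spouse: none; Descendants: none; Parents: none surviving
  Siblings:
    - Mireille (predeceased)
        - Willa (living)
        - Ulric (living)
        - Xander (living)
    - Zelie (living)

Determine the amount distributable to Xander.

The entire ₹450,000 passes to the siblings and their issue.
That amount (₹450,000) is divided into 2 shares of ₹225,000: Zelie takes ₹225,000; Mireille's ₹225,000 share passes to Mireille's issue.
Mireille's share (₹225,000) is divided into 3 shares of ₹75,000: Willa, Ulric, and Xander each take ₹75,000.

Xander receives ₹75,000.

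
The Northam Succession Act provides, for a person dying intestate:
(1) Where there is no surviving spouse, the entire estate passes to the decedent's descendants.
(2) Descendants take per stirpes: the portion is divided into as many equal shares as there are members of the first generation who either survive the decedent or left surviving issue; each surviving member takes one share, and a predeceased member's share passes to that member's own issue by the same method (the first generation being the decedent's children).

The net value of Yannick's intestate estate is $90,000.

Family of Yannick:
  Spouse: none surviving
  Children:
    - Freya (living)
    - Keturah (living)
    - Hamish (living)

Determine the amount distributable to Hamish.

The entire $90,000 passes to the descendants.
That amount ($90,000) is divided into 3 shares of $30,000: Freya, Keturah, and Hamish each take $30,000.

Hamish receives $30,000.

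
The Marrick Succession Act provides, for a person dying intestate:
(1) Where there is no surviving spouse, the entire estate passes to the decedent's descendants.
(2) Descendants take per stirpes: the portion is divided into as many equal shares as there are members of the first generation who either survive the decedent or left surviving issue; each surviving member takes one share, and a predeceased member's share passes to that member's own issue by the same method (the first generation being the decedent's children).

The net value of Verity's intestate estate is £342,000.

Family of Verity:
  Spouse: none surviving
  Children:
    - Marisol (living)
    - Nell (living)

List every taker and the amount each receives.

The entire £342,000 passes to the descendants.
That amount (£342,000) is divided into 2 shares of £171,000: Marisol and Nell each take £171,000.

Marisol: £171,000; Nell: £171,000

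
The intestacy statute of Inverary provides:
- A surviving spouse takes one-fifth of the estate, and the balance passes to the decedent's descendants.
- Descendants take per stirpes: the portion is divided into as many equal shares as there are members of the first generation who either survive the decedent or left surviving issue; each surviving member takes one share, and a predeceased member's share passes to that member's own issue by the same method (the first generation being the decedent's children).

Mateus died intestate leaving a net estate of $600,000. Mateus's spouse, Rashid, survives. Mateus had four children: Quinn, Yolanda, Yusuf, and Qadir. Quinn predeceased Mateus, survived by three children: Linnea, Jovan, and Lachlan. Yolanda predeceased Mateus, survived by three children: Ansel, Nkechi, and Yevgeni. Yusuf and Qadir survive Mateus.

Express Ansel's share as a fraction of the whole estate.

Ansel receives 1/15 of the estate.

Rashid takes one-fifth of $600,000 = $120,000. The remaining $480,000 passes to the descendants.
The descendants' portion ($480,000) is divided into 4 shares of $120,000: Yusuf and Qadir each take $120,000; Quinn's $120,000 share passes to Quinn's issue; Yolanda's $120,000 share passes to Yolanda's issue.
Quinn's share ($120,000) is divided into 3 shares of $40,000: Linnea, Jovan, and Lachlan each take $40,000.
Yolanda's share ($120,000) is divided into 3 shares of $40,000: Ansel, Nkechi, and Yevgeni each take $40,000.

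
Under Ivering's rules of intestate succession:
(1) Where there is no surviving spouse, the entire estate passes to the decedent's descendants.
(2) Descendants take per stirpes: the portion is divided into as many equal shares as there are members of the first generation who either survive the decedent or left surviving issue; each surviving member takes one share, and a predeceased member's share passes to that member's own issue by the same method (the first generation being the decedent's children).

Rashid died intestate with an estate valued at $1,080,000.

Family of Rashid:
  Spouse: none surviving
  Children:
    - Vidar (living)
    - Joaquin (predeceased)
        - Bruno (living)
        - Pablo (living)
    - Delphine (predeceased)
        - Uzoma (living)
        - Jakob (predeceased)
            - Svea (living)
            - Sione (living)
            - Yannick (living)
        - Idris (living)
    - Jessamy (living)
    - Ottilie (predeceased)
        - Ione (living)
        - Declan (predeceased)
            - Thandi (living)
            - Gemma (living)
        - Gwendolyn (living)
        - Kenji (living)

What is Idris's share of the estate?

The entire $1,080,000 passes to the descendants.
That amount ($1,080,000) is divided into 5 shares of $216,000: Vidar and Jessamy each take $216,000; Joaquin's $216,000 share passes to Joaquin's issue; Delphine's $216,000 share passes to Delphine's issue; Ottilie's $216,000 share passes to Ottilie's issue.
Joaquin's share ($216,000) is divided into 2 shares of $108,000: Bruno and Pablo each take $108,000.
Delphine's share ($216,000) is divided into 3 shares of $72,000: Uzoma and Idris each take $72,000; Jakob's $72,000 share passes to Jakob's issue.
Jakob's share ($72,000) is divided into 3 shares of $24,000: Svea, Sione, and Yannick each take $24,000.
Ottilie's share ($216,000) is divided into 4 shares of $54,000: Ione, Gwendolyn, and Kenji each take $54,000; Declan's $54,000 share passes to Declan's issue.
Declan's share ($54,000) is divided into 2 shares of $27,000: Thandi and Gemma each take $27,000.

Idris receives $72,000.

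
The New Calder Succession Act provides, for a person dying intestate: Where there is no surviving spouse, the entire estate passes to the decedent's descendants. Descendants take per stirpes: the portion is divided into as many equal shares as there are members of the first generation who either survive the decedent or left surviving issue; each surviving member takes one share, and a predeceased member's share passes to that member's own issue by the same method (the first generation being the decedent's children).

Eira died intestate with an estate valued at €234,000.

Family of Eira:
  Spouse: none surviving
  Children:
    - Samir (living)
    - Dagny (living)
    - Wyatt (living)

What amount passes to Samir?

The entire €234,000 passes to the descendants.
That amount (€234,000) is divided into 3 shares of €78,000: Samir, Dagny, and Wyatt each take €78,000.

Samir receives €78,000.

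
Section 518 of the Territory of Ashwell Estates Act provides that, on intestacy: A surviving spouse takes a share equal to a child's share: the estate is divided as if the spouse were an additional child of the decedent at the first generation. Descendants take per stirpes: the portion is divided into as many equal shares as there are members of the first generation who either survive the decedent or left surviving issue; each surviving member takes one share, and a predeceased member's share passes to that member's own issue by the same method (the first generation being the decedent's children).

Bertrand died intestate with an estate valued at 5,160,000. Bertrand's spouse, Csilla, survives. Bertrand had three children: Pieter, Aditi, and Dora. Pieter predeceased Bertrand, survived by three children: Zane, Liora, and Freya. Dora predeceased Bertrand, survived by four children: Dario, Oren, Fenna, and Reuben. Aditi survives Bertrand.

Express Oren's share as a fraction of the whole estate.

Oren receives 1/16 of the estate.

The spouse counts as an additional share at the children's level, so there are 4 primary shares of 1,290,000. Csilla takes one such share (1,290,000).
The children's combined portion (3,870,000) is divided into 3 shares of 1,290,000: Aditi takes 1,290,000; Pieter's 1,290,000 share passes to Pieter's issue; Dora's 1,290,000 share passes to Dora's issue.
Pieter's share (1,290,000) is divided into 3 shares of 430,000: Zane, Liora, and Freya each take 430,000.
Dora's share (1,290,000) is divided into 4 shares of 322,500: Dario, Oren, Fenna, and Reuben each take 322,500.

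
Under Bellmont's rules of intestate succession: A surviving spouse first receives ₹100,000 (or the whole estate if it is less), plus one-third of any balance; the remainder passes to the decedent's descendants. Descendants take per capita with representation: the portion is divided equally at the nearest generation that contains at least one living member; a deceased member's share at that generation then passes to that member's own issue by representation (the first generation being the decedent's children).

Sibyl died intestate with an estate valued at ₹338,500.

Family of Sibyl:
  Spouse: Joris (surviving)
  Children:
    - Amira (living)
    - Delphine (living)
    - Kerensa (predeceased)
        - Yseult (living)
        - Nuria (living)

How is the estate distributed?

Joris: ₹179,500; Amira: ₹53,000; Delphine: ₹53,000; Yseult: ₹26,500; Nuria: ₹26,500

Joris first takes ₹100,000, leaving a balance of ₹238,500. Joris then takes one-third of the balance (₹79,500), for a total of ₹179,500. The remaining ₹159,000 passes to the descendants.
The descendants' portion (₹159,000) is divided into 3 shares of ₹53,000: Amira and Delphine each take ₹53,000; Kerensa's ₹53,000 share passes to Kerensa's issue.
Kerensa's share (₹53,000) is divided into 2 shares of ₹26,500: Yseult and Nuria each take ₹26,500.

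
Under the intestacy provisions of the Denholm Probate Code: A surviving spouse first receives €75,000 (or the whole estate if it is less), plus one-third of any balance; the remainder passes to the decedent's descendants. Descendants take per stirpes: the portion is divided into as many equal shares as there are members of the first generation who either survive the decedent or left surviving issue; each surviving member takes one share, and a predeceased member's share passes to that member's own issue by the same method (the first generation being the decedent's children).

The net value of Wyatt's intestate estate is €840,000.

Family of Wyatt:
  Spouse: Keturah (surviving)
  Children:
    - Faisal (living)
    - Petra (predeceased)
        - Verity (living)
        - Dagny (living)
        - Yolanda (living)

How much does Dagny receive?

Dagny receives €85,000.

Keturah first takes €75,000, leaving a balance of €765,000. Keturah then takes one-third of the balance (€255,000), for a total of €330,000. The remaining €510,000 passes to the descendants.
The descendants' portion (€510,000) is divided into 2 shares of €255,000: Faisal takes €255,000; Petra's €255,000 share passes to Petra's issue.
Petra's share (€255,000) is divided into 3 shares of €85,000: Verity, Dagny, and Yolanda each take €85,000.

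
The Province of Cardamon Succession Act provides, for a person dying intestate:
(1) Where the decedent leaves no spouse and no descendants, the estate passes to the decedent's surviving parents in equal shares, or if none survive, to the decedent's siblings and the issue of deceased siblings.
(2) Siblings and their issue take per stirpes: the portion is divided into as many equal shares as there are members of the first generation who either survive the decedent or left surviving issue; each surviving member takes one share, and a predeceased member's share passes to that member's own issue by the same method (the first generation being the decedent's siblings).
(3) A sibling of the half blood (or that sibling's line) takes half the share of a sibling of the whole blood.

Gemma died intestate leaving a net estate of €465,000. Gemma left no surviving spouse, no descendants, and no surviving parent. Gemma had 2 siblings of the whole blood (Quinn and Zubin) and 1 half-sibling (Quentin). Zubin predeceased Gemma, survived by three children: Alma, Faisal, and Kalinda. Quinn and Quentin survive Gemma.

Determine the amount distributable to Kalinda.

The entire €465,000 passes to the siblings and their issue.
Counting each half-blood sibling's line as half a unit, there are 5/2 units in €465,000, so one unit is €186,000. Whole-blood lines (Quinn and Zubin) take €186,000 each; half-blood lines (Quentin) take €93,000 each.
Zubin's share (€186,000) is divided into 3 shares of €62,000: Alma, Faisal, and Kalinda each take €62,000.

Kalinda receives €62,000.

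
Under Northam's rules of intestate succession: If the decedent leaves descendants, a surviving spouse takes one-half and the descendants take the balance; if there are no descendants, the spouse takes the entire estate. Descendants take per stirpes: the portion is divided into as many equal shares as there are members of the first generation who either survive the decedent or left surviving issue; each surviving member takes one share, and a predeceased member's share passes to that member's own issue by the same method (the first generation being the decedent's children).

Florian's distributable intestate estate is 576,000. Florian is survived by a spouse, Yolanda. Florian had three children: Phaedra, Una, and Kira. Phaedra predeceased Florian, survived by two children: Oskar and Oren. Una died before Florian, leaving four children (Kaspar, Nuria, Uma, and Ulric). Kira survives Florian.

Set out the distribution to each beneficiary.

Yolanda takes one-half of 576,000 = 288,000. The remaining 288,000 passes to the descendants.
The descendants' portion (288,000) is divided into 3 shares of 96,000: Kira takes 96,000; Phaedra's 96,000 share passes to Phaedra's issue; Una's 96,000 share passes to Una's issue.
Phaedra's share (96,000) is divided into 2 shares of 48,000: Oskar and Oren each take 48,000.
Una's share (96,000) is divided into 4 shares of 24,000: Kaspar, Nuria, Uma, and Ulric each take 24,000.

Yolanda: 288,000; Oskar: 48,000; Oren: 48,000; Kaspar: 24,000; Nuria: 24,000; Uma: 24,000; Ulric: 24,000; Kira: 96,000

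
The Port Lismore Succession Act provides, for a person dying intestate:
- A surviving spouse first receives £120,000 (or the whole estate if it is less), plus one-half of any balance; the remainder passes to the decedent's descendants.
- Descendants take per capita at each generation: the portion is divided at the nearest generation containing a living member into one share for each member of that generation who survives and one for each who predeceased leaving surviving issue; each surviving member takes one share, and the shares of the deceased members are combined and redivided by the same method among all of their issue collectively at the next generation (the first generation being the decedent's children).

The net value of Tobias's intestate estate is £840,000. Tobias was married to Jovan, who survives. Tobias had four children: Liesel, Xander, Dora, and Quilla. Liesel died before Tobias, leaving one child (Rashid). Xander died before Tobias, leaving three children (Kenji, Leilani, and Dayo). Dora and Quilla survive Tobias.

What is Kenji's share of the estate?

Jovan first takes £120,000, leaving a balance of £720,000. Jovan then takes one-half of the balance (£360,000), for a total of £480,000. The remaining £360,000 passes to the descendants.
The descendants' portion (£360,000) is divided at the children's generation into 4 shares of £90,000. Dora and Quilla each take £90,000. The 2 shares of the deceased (Liesel and Xander) are combined into a pool of £180,000.
That pool (£180,000) is divided at the grandchildren's generation equally among Rashid, Kenji, Leilani, and Dayo: £45,000 each.

Kenji receives £45,000.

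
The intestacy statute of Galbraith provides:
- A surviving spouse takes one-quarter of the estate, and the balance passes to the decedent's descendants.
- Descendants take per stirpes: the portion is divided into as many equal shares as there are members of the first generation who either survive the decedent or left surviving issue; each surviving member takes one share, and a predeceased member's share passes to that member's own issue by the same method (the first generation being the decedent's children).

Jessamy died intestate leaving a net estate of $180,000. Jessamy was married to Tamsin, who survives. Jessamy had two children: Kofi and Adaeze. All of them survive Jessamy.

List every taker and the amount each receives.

Tamsin: $45,000; Kofi: $67,500; Adaeze: $67,500

Tamsin takes one-quarter of $180,000 = $45,000. The remaining $135,000 passes to the descendants.
The descendants' portion ($135,000) is divided into 2 shares of $67,500: Kofi and Adaeze each take $67,500.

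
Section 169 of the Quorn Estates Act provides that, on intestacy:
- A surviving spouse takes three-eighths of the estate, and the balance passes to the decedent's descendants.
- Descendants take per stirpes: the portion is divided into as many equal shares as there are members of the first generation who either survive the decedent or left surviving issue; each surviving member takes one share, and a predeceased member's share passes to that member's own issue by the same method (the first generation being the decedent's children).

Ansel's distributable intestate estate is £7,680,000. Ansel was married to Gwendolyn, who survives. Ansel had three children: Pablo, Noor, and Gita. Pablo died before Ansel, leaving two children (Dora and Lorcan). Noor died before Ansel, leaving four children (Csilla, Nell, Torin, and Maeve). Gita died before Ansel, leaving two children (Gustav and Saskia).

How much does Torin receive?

Torin receives £400,000.

Gwendolyn takes three-eighths of £7,680,000 = £2,880,000. The remaining £4,800,000 passes to the descendants.
The descendants' portion (£4,800,000) is divided into 3 shares of £1,600,000: Pablo's £1,600,000 share passes to Pablo's issue; Noor's £1,600,000 share passes to Noor's issue; Gita's £1,600,000 share passes to Gita's issue.
Pablo's share (£1,600,000) is divided into 2 shares of £800,000: Dora and Lorcan each take £800,000.
Noor's share (£1,600,000) is divided into 4 shares of £400,000: Csilla, Nell, Torin, and Maeve each take £400,000.
Gita's share (£1,600,000) is divided into 2 shares of £800,000: Gustav and Saskia each take £800,000.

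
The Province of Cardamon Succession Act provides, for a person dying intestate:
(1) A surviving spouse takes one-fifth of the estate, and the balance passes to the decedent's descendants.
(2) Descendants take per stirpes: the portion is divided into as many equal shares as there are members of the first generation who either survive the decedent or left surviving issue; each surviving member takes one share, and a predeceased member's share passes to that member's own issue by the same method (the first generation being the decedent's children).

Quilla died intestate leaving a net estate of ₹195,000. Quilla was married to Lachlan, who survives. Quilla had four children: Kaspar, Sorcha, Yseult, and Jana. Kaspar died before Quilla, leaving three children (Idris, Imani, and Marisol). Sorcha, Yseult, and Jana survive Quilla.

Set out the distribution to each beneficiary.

Lachlan: ₹39,000; Idris: ₹13,000; Imani: ₹13,000; Marisol: ₹13,000; Sorcha: ₹39,000; Yseult: ₹39,000; Jana: ₹39,000

Lachlan takes one-fifth of ₹195,000 = ₹39,000. The remaining ₹156,000 passes to the descendants.
The descendants' portion (₹156,000) is divided into 4 shares of ₹39,000: Sorcha, Yseult, and Jana each take ₹39,000; Kaspar's ₹39,000 share passes to Kaspar's issue.
Kaspar's share (₹39,000) is divided into 3 shares of ₹13,000: Idris, Imani, and Marisol each take ₹13,000.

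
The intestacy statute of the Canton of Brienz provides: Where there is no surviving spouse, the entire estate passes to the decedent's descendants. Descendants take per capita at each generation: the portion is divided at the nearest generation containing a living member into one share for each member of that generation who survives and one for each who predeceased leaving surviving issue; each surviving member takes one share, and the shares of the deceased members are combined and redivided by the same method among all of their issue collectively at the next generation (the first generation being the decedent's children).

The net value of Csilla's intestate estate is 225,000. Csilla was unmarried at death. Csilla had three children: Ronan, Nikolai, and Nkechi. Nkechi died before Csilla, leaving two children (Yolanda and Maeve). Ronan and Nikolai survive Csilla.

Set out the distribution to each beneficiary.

Ronan: 75,000; Nikolai: 75,000; Yolanda: 37,500; Maeve: 37,500

The entire 225,000 passes to the descendants.
That amount (225,000) is divided at the children's generation into 3 shares of 75,000. Ronan and Nikolai each take 75,000. The remaining share for the deceased Nkechi (75,000) is carried to the next generation.
That pool (75,000) is divided at the grandchildren's generation equally among Yolanda and Maeve: 37,500 each.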